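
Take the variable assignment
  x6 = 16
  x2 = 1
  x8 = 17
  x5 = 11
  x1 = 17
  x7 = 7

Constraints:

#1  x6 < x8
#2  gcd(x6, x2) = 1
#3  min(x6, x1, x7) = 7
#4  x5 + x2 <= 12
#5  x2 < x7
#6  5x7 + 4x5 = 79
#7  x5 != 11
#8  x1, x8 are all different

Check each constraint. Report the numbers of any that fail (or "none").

Constraints 7 and 8 do not hold.

#1 x6 = 16, x8 = 17; 16 < 17  holds
#2 gcd(16, 1) = 1  holds
#3 min(16, 17, 7) = 7  holds
#4 x5 + x2 = 11 + 1 = 12; 12 ≤ 12  holds
#5 x2 = 1, x7 = 7; 1 < 7  holds
#6 5x7 + 4x5 = 5(7) + 4(11) = 79  holds
#7 x5 = 11, but 11 is required to differ  fails
#8 x1 = x8 = 17, not all different  fails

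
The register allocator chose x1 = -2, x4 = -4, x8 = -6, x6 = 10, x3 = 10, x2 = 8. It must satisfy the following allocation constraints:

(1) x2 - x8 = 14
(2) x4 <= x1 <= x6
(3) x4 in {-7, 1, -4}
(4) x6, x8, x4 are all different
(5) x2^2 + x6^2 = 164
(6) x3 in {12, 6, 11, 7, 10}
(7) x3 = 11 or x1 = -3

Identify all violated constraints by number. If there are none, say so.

The assignment fails constraint 7.

(1) x2 - x8 = 8 - (-6) = 14 — holds.
(2) values -4 <= -2 <= 10 — holds.
(3) x4 = -4 is in {-7, 1, -4} — holds.
(4) values 10, -6, -4 are pairwise distinct — holds.
(5) x2^2 + x6^2 = 8^2 + 10^2 = 64 + 100 = 164 — holds.
(6) x3 = 10 is in {12, 6, 11, 7, 10} — holds.
(7) x3 = 10 ≠ 11 and x1 = -2 ≠ -3; both disjuncts false — fails.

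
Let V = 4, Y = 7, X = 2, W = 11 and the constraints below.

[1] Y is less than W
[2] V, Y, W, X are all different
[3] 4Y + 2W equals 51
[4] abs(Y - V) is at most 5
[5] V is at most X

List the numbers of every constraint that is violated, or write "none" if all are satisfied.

[1] Y = 7, W = 11; 7 < 11 — holds.
[2] values 4, 7, 11, 2 are pairwise distinct — holds.
[3] 4Y + 2W = 4(7) + 2(11) = 50, not 51 — does not hold.
[4] abs(7 - 4) = 3; 3 ≤ 5 — holds.
[5] V = 4, X = 2; 4 > 2 (want ≤) — does not hold.

No — constraints 3, 5 are not satisfied.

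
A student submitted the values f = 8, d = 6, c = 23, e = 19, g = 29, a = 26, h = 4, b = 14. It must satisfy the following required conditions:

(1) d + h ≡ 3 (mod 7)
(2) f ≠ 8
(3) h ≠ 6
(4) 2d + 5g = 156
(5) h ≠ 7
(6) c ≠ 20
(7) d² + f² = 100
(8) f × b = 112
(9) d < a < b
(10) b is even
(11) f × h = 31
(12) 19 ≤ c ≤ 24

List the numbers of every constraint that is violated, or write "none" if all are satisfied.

(1) d + h = 10; 10 mod 7 = 3  OK
(2) f = 8, but 8 is required to differ  FAIL
(3) h = 4, and 4 ≠ 6  OK
(4) 2d + 5g = 2(6) + 5(29) = 157, not 156  FAIL
(5) h = 4, and 4 ≠ 7  OK
(6) c = 23, and 23 ≠ 20  OK
(7) d² + f² = 6² + 8² = 36 + 64 = 100  OK
(8) f × b = 8 × 14 = 112  OK
(9) values 6, 26, 14; a = 26 is not < b = 14  FAIL
(10) b = 14 is even  OK
(11) f × h = 8 × 4 = 32, not 31  FAIL
(12) c = 23 lies in [19, 24]  OK

The assignment fails constraints 2, 4, 9, 11.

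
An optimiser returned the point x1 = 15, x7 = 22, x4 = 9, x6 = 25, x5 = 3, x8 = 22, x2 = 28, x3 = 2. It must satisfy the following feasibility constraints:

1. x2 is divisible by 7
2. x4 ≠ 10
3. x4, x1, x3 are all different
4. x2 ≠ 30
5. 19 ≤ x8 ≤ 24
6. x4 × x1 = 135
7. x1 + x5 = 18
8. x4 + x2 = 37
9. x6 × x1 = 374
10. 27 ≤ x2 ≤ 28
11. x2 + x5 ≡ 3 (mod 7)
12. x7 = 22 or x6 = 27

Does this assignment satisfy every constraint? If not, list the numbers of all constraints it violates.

Constraint 9 does not hold.

1. 28 / 7 = 4, so 7 divides 28 — holds.
2. x4 = 9, and 9 ≠ 10 — holds.
3. values 9, 15, 2 are pairwise distinct — holds.
4. x2 = 28, and 28 ≠ 30 — holds.
5. x8 = 22 lies in [19, 24] — holds.
6. x4 × x1 = 9 × 15 = 135 — holds.
7. x1 + x5 = 15 + 3 = 18 — holds.
8. x4 + x2 = 9 + 28 = 37 — holds.
9. x6 × x1 = 25 × 15 = 375, not 374 — fails.
10. x2 = 28 lies in [27, 28] — holds.
11. x2 + x5 = 31; 31 mod 7 = 3 — holds.
12. x7 = 22 = 22 (first disjunct) — holds.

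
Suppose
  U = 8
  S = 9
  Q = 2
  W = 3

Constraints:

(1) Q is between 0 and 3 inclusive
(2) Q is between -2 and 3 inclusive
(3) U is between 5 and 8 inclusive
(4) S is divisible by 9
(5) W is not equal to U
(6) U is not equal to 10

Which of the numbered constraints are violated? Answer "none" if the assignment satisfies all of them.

All constraints are satisfied.

(1) Q = 2 lies in [0, 3] — holds.
(2) Q = 2 lies in [-2, 3] — holds.
(3) U = 8 lies in [5, 8] — holds.
(4) 9 / 9 = 1, so 9 divides 9 — holds.
(5) W = 3, U = 8; distinct — holds.
(6) U = 8, and 8 ≠ 10 — holds.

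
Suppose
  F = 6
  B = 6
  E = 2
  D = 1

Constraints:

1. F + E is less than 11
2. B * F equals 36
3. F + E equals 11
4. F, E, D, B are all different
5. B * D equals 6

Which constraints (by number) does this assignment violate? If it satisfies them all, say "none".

1. F + E = 6 + 2 = 8; 8 < 11 — holds.
2. B * F = 6 * 6 = 36 — holds.
3. F + E = 6 + 2 = 8, not 11 — fails.
4. F = B = 6, not all different — fails.
5. B * D = 6 * 1 = 6 — holds.

No — constraints 3 and 4 are not satisfied.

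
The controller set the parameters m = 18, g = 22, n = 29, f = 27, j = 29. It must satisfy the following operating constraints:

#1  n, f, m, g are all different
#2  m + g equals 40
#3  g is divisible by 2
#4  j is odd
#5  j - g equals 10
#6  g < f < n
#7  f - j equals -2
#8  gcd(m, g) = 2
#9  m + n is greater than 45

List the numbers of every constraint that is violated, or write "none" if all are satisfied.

#1 values 29, 27, 18, 22 are pairwise distinct — holds.
#2 m + g = 18 + 22 = 40 — holds.
#3 22 / 2 = 11, so 2 divides 22 — holds.
#4 j = 29 is odd — holds.
#5 j - g = 29 - 22 = 7, not 10 — fails.
#6 values 22 < 27 < 29 — holds.
#7 f - j = 27 - 29 = -2 — holds.
#8 gcd(18, 22) = 2 — holds.
#9 m + n = 18 + 29 = 47; 47 > 45 — holds.

Violated: 5.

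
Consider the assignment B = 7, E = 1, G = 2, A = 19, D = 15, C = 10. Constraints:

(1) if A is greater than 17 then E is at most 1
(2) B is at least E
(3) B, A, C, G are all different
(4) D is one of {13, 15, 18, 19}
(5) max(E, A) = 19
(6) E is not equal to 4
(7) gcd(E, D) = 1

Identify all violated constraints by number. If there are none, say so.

(1) A = 19 > 17, so we need E ≤ 1; E = 1 ≤ 1 — satisfied.
(2) B = 7, E = 1; 7 ≥ 1 — satisfied.
(3) values 7, 19, 10, 2 are pairwise distinct — satisfied.
(4) D = 15 is in {13, 15, 18, 19} — satisfied.
(5) max(1, 19) = 19 — satisfied.
(6) E = 1, and 1 ≠ 4 — satisfied.
(7) gcd(1, 15) = 1 — satisfied.

The assignment satisfies every constraint.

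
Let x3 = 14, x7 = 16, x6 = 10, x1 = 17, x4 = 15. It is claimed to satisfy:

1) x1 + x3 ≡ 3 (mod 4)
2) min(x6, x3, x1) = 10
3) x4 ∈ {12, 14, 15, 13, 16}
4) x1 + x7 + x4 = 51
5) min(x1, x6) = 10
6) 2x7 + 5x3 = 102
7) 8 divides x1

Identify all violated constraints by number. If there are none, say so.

Violated: 4 and 7.

1) x1 + x3 = 31; 31 mod 4 = 3  true
2) min(10, 14, 17) = 10  true
3) x4 = 15 is in {12, 14, 15, 13, 16}  true
4) x1 + x7 + x4 = 17 + 16 + 15 = 48, not 51  false
5) min(17, 10) = 10  true
6) 2x7 + 5x3 = 2(16) + 5(14) = 102  true
7) 17 = 8×2 + 1, so 8 does not divide 17  false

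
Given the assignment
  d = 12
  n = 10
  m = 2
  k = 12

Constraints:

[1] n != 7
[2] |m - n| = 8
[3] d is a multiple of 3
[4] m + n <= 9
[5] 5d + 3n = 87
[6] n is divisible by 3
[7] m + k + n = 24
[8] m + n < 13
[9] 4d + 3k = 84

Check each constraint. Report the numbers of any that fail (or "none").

No — constraints 4, 5, 6 are not satisfied.

[1] n = 10, and 10 ≠ 7 — holds.
[2] |2 - 10| = 8 — holds.
[3] 12 / 3 = 4, so 3 divides 12 — holds.
[4] m + n = 2 + 10 = 12; 12 > 9, bound 9 not met — does not hold.
[5] 5d + 3n = 5(12) + 3(10) = 90, not 87 — does not hold.
[6] 10 = 3*3 + 1, so 3 does not divide 10 — does not hold.
[7] m + k + n = 2 + 12 + 10 = 24 — holds.
[8] m + n = 2 + 10 = 12; 12 < 13 — holds.
[9] 4d + 3k = 4(12) + 3(12) = 84 — holds.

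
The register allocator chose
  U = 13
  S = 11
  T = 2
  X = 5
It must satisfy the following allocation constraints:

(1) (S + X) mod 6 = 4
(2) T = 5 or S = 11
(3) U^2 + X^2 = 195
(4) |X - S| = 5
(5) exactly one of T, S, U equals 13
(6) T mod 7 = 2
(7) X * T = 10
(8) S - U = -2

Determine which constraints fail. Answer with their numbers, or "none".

(1) S + X = 16; 16 mod 6 = 4 — holds.
(2) T = 2 ≠ 5, but S = 11 = 11 (second disjunct) — holds.
(3) U^2 + X^2 = 13^2 + 5^2 = 169 + 25 = 194, not 195 — fails.
(4) |5 - 11| = 6, not 5 — fails.
(5) T=2, S=11, U=13; 1 of them equals 13 — holds.
(6) 2 mod 7 = 2 — holds.
(7) X * T = 5 * 2 = 10 — holds.
(8) S - U = 11 - 13 = -2 — holds.

Constraints 3 and 4 do not hold.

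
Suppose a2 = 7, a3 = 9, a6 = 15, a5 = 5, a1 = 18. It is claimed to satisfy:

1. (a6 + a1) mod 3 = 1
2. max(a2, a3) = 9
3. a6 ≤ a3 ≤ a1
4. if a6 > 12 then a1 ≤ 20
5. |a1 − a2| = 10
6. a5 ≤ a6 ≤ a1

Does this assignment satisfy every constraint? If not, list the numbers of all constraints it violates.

The assignment fails constraints 1, 3, 5.

1. a6 + a1 = 33; 33 mod 3 = 0, not 1  fails
2. max(7, 9) = 9  holds
3. values 15, 9, 18; a6 = 15 is not ≤ a3 = 9  fails
4. a6 = 15 > 12, so we need a1 ≤ 20; a1 = 18 ≤ 20  holds
5. |18 − 7| = 11, not 10  fails
6. values 5 ≤ 15 ≤ 18  holds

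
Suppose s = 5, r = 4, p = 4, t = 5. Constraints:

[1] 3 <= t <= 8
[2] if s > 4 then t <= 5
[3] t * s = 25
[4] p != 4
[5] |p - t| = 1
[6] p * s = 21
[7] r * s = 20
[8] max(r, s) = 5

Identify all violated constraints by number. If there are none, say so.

[1] t = 5 lies in [3, 8] — holds.
[2] s = 5 > 4, so we need t ≤ 5; t = 5 ≤ 5 — holds.
[3] t * s = 5 * 5 = 25 — holds.
[4] p = 4, but 4 is required to differ — fails.
[5] |4 - 5| = 1 — holds.
[6] p * s = 4 * 5 = 20, not 21 — fails.
[7] r * s = 4 * 5 = 20 — holds.
[8] max(4, 5) = 5 — holds.

Violated: 4, 6.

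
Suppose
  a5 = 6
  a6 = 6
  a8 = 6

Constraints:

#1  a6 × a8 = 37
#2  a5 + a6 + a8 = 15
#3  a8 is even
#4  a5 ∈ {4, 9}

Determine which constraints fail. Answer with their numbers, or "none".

#1 a6 × a8 = 6 × 6 = 36, not 37  fails
#2 a5 + a6 + a8 = 6 + 6 + 6 = 18, not 15  fails
#3 a8 = 6 is even  holds
#4 a5 = 6 is not in {4, 9}  fails

The assignment fails constraints 1, 2, and 4.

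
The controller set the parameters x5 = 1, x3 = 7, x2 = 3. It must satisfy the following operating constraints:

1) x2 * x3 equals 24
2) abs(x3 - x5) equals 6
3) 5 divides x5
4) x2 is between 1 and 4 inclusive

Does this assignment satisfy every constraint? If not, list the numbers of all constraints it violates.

1) x2 * x3 = 3 * 7 = 21, not 24  fails
2) abs(7 - 1) = 6  holds
3) 1 = 5*0 + 1, so 5 does not divide 1  fails
4) x2 = 3 lies in [1, 4]  holds

The assignment fails constraints 1 and 3.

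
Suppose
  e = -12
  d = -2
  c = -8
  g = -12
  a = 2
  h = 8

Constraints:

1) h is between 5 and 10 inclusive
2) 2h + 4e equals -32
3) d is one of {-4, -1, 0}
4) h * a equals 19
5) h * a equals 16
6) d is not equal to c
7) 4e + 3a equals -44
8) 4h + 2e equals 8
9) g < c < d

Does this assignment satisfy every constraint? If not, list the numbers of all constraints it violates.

1) h = 8 lies in [5, 10] — satisfied.
2) 2h + 4e = 2(8) + 4(-12) = -32 — satisfied.
3) d = -2 is not in {-4, -1, 0} — violated.
4) h * a = 8 * 2 = 16, not 19 — violated.
5) h * a = 8 * 2 = 16 — satisfied.
6) d = -2, c = -8; distinct — satisfied.
7) 4e + 3a = 4(-12) + 3(2) = -42, not -44 — violated.
8) 4h + 2e = 4(8) + 2(-12) = 8 — satisfied.
9) values -12 < -8 < -2 — satisfied.

The assignment fails constraints 3, 4, and 7.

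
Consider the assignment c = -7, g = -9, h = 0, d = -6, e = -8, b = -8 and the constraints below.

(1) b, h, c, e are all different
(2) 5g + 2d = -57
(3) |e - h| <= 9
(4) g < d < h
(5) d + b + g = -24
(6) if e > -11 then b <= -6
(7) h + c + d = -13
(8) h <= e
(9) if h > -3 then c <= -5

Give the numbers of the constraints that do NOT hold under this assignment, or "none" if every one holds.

Violated: 1, 5, 8.

(1) b = e = -8, not all different  false
(2) 5g + 2d = 5(-9) + 2(-6) = -57  true
(3) |-8 - 0| = 8; 8 ≤ 9  true
(4) values -9 < -6 < 0  true
(5) d + b + g = -6 + (-8) + (-9) = -23, not -24  false
(6) e = -8 > -11, so we need b ≤ -6; b = -8 ≤ -6  true
(7) h + c + d = 0 + (-7) + (-6) = -13  true
(8) h = 0, e = -8; 0 > -8 (want ≤)  false
(9) h = 0 > -3, so we need c ≤ -5; c = -7 ≤ -5  true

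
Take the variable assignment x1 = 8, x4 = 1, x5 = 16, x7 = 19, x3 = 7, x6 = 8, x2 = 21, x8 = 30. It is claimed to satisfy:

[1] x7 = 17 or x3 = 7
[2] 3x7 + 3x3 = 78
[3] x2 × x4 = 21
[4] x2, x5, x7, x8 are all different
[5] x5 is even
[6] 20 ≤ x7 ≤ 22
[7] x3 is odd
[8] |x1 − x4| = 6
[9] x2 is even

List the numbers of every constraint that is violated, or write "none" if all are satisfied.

Constraints 6, 8, and 9 are violated.

[1] x7 = 19 ≠ 17, but x3 = 7 = 7 (second disjunct) — satisfied.
[2] 3x7 + 3x3 = 3(19) + 3(7) = 78 — satisfied.
[3] x2 × x4 = 21 × 1 = 21 — satisfied.
[4] values 21, 16, 19, 30 are pairwise distinct — satisfied.
[5] x5 = 16 is even — satisfied.
[6] x7 = 19 is outside [20, 22] — violated.
[7] x3 = 7 is odd — satisfied.
[8] |8 − 1| = 7, not 6 — violated.
[9] x2 = 21 is odd — violated.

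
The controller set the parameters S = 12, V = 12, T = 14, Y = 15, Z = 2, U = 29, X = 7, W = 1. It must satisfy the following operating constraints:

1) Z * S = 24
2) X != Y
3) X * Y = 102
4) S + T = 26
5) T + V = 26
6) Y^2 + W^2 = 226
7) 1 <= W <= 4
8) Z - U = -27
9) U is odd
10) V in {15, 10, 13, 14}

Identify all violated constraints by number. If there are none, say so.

1) Z * S = 2 * 12 = 24  yes
2) X = 7, Y = 15; distinct  yes
3) X * Y = 7 * 15 = 105, not 102  no
4) S + T = 12 + 14 = 26  yes
5) T + V = 14 + 12 = 26  yes
6) Y^2 + W^2 = 15^2 + 1^2 = 225 + 1 = 226  yes
7) W = 1 lies in [1, 4]  yes
8) Z - U = 2 - 29 = -27  yes
9) U = 29 is odd  yes
10) V = 12 is not in {15, 10, 13, 14}  no

The assignment fails constraints 3 and 10.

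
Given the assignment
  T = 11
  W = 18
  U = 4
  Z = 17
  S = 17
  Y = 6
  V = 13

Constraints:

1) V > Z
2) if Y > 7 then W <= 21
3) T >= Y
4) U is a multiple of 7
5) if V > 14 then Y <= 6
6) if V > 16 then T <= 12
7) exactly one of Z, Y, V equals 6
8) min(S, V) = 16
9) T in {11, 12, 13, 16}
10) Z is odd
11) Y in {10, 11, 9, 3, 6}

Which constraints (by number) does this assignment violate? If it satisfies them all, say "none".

Constraints 1, 4, 8 do not hold.

1) V = 13, Z = 17; 13 ≤ 17 (want >) — violated.
2) Y = 6, not > 7; antecedent false, conditional vacuously true — OK.
3) T = 11, Y = 6; 11 ≥ 6 — OK.
4) 4 = 7*0 + 4, so 7 does not divide 4 — violated.
5) V = 13, not > 14; antecedent false, conditional vacuously true — OK.
6) V = 13, not > 16; antecedent false, conditional vacuously true — OK.
7) Z=17, Y=6, V=13; 1 of them equals 6 — OK.
8) min(17, 13) = 13, not 16 — violated.
9) T = 11 is in {11, 12, 13, 16} — OK.
10) Z = 17 is odd — OK.
11) Y = 6 is in {10, 11, 9, 3, 6} — OK.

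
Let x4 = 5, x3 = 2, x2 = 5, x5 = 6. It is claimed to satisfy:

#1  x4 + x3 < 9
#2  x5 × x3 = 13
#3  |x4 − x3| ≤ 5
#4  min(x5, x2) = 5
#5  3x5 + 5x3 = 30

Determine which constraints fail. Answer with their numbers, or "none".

No — constraints 2 and 5 are not satisfied.

#1 x4 + x3 = 5 + 2 = 7; 7 < 9 — satisfied.
#2 x5 × x3 = 6 × 2 = 12, not 13 — violated.
#3 |5 − 2| = 3; 3 ≤ 5 — satisfied.
#4 min(6, 5) = 5 — satisfied.
#5 3x5 + 5x3 = 3(6) + 5(2) = 28, not 30 — violated.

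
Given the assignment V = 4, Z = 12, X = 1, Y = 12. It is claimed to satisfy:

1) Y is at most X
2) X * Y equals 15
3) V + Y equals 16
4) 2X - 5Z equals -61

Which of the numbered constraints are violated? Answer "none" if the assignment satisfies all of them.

1) Y = 12, X = 1; 12 > 1 (want ≤)  no
2) X * Y = 1 * 12 = 12, not 15  no
3) V + Y = 4 + 12 = 16  yes
4) 2X - 5Z = 2(1) - 5(12) = -58, not -61  no

Constraints 1, 2, and 4 are violated.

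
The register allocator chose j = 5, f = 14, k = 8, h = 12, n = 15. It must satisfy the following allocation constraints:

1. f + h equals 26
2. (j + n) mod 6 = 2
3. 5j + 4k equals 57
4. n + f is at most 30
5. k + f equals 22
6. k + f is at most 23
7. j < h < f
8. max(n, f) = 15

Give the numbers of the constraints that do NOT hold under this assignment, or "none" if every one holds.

All constraints are satisfied.

1. f + h = 14 + 12 = 26  true
2. j + n = 20; 20 mod 6 = 2  true
3. 5j + 4k = 5(5) + 4(8) = 57  true
4. n + f = 15 + 14 = 29; 29 ≤ 30  true
5. k + f = 8 + 14 = 22  true
6. k + f = 8 + 14 = 22; 22 ≤ 23  true
7. values 5 < 12 < 14  true
8. max(15, 14) = 15  true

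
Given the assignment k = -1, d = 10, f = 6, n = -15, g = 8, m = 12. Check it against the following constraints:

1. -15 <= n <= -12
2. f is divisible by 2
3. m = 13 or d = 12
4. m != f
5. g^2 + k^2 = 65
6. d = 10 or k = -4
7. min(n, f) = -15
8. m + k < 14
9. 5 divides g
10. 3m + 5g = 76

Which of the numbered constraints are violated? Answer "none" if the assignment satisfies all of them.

1. n = -15 lies in [-15, -12] — satisfied.
2. 6 / 2 = 3, so 2 divides 6 — satisfied.
3. m = 12 ≠ 13 and d = 10 ≠ 12; both disjuncts false — violated.
4. m = 12, f = 6; distinct — satisfied.
5. g^2 + k^2 = 8^2 + (-1)^2 = 64 + 1 = 65 — satisfied.
6. d = 10 = 10 (first disjunct) — satisfied.
7. min(-15, 6) = -15 — satisfied.
8. m + k = 12 + (-1) = 11; 11 < 14 — satisfied.
9. 8 = 5*1 + 3, so 5 does not divide 8 — violated.
10. 3m + 5g = 3(12) + 5(8) = 76 — satisfied.

Violated: 3 and 9.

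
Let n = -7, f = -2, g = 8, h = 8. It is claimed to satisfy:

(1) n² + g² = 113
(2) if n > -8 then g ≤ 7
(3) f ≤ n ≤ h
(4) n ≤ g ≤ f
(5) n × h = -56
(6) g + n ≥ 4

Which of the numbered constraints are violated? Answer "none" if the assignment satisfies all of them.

Constraints 2, 3, 4, 6 are violated.

(1) n² + g² = (-7)² + 8² = 49 + 64 = 113 — OK.
(2) n = -7 > -8, so we need g ≤ 7; but g = 8 > 7 — violated.
(3) values -2, -7, 8; f = -2 is not ≤ n = -7 — violated.
(4) values -7, 8, -2; g = 8 is not ≤ f = -2 — violated.
(5) n × h = -7 × 8 = -56 — OK.
(6) g + n = 8 + (-7) = 1; 1 < 4, bound 4 not met — violated.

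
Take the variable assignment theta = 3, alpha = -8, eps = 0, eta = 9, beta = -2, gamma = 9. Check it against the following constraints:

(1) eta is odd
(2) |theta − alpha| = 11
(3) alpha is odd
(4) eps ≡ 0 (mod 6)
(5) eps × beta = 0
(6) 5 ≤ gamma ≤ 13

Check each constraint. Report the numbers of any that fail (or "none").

The assignment fails constraint 3.

(1) eta = 9 is odd  true
(2) |3 − (-8)| = 11  true
(3) alpha = -8 is even  false
(4) 0 mod 6 = 0  true
(5) eps × beta = 0 × (-2) = 0  true
(6) gamma = 9 lies in [5, 13]  true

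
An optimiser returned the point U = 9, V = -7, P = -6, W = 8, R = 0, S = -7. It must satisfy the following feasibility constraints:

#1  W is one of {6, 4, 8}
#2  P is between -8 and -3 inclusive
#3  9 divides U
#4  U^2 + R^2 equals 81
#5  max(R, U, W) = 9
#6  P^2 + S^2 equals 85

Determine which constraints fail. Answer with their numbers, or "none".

#1 W = 8 is in {6, 4, 8} — satisfied.
#2 P = -6 lies in [-8, -3] — satisfied.
#3 9 / 9 = 1, so 9 divides 9 — satisfied.
#4 U^2 + R^2 = 9^2 + 0^2 = 81 + 0 = 81 — satisfied.
#5 max(0, 9, 8) = 9 — satisfied.
#6 P^2 + S^2 = (-6)^2 + (-7)^2 = 36 + 49 = 85 — satisfied.

The assignment satisfies every constraint.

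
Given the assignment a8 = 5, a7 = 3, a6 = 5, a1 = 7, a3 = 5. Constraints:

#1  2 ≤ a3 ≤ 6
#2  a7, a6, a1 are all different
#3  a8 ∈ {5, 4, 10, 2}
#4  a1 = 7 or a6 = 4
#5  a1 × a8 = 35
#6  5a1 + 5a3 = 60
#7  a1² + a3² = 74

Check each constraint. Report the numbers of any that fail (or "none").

The assignment satisfies every constraint.

#1 a3 = 5 lies in [2, 6] — satisfied.
#2 values 3, 5, 7 are pairwise distinct — satisfied.
#3 a8 = 5 is in {5, 4, 10, 2} — satisfied.
#4 a1 = 7 = 7 (first disjunct) — satisfied.
#5 a1 × a8 = 7 × 5 = 35 — satisfied.
#6 5a1 + 5a3 = 5(7) + 5(5) = 60 — satisfied.
#7 a1² + a3² = 7² + 5² = 49 + 25 = 74 — satisfied.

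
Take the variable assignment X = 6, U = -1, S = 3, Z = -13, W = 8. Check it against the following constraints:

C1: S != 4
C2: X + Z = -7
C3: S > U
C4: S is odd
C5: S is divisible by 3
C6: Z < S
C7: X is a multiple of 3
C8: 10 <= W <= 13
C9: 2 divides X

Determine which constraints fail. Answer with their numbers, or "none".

C1: S = 3, and 3 ≠ 4  ✔
C2: X + Z = 6 + (-13) = -7  ✔
C3: S = 3, U = -1; 3 > -1  ✔
C4: S = 3 is odd  ✔
C5: 3 / 3 = 1, so 3 divides 3  ✔
C6: Z = -13, S = 3; -13 < 3  ✔
C7: 6 / 3 = 2, so 3 divides 6  ✔
C8: W = 8 is outside [10, 13]  ✘
C9: 6 / 2 = 3, so 2 divides 6  ✔

No — constraint 8 is not satisfied.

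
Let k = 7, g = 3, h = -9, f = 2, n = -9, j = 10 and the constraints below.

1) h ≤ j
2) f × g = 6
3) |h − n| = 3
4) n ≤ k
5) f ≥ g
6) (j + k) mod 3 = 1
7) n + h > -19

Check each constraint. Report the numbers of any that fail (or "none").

1) h = -9, j = 10; -9 ≤ 10  ✓
2) f × g = 2 × 3 = 6  ✓
3) |-9 − (-9)| = 0, not 3  ✗
4) n = -9, k = 7; -9 ≤ 7  ✓
5) f = 2, g = 3; 2 < 3 (want ≥)  ✗
6) j + k = 17; 17 mod 3 = 2, not 1  ✗
7) n + h = -9 + (-9) = -18; -18 > -19  ✓

Constraints 3, 5, and 6 do not hold.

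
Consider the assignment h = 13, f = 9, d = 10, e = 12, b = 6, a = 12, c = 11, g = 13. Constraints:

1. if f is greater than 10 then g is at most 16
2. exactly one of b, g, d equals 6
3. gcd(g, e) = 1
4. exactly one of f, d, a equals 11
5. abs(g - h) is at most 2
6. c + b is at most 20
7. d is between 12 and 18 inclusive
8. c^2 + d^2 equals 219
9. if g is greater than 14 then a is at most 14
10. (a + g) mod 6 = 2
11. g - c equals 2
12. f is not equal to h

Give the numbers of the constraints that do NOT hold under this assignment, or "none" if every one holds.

1. f = 9, not > 10; antecedent false, conditional vacuously true — OK.
2. b=6, g=13, d=10; 1 of them equals 6 — OK.
3. gcd(13, 12) = 1 — OK.
4. f=9, d=10, a=12; 0 of them equal 11, not exactly one — violated.
5. abs(13 - 13) = 0; 0 ≤ 2 — OK.
6. c + b = 11 + 6 = 17; 17 ≤ 20 — OK.
7. d = 10 is outside [12, 18] — violated.
8. c^2 + d^2 = 11^2 + 10^2 = 121 + 100 = 221, not 219 — violated.
9. g = 13, not > 14; antecedent false, conditional vacuously true — OK.
10. a + g = 25; 25 mod 6 = 1, not 2 — violated.
11. g - c = 13 - 11 = 2 — OK.
12. f = 9, h = 13; distinct — OK.

Violated: 4, 7, 8, and 10.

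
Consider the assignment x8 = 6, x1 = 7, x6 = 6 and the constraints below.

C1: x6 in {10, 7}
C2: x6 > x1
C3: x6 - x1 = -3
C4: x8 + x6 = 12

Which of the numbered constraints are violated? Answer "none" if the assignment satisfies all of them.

Violated: 1, 2, and 3.

C1: x6 = 6 is not in {10, 7}  fails
C2: x6 = 6, x1 = 7; 6 ≤ 7 (want >)  fails
C3: x6 - x1 = 6 - 7 = -1, not -3  fails
C4: x8 + x6 = 6 + 6 = 12  holds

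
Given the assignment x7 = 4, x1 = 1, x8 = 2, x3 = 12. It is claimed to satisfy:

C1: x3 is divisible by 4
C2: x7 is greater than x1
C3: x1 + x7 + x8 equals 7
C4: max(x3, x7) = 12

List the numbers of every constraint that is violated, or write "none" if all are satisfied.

The assignment satisfies every constraint.

C1: 12 / 4 = 3, so 4 divides 12 — satisfied.
C2: x7 = 4, x1 = 1; 4 > 1 — satisfied.
C3: x1 + x7 + x8 = 1 + 4 + 2 = 7 — satisfied.
C4: max(12, 4) = 12 — satisfied.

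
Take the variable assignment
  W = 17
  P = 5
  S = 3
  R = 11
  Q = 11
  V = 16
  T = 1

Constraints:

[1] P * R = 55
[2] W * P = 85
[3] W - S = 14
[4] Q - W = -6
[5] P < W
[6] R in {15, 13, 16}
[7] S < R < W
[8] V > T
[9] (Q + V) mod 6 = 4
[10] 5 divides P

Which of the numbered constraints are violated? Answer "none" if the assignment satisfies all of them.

Constraints 6, 9 do not hold.

[1] P * R = 5 * 11 = 55  yes
[2] W * P = 17 * 5 = 85  yes
[3] W - S = 17 - 3 = 14  yes
[4] Q - W = 11 - 17 = -6  yes
[5] P = 5, W = 17; 5 < 17  yes
[6] R = 11 is not in {15, 13, 16}  no
[7] values 3 < 11 < 17  yes
[8] V = 16, T = 1; 16 > 1  yes
[9] Q + V = 27; 27 mod 6 = 3, not 4  no
[10] 5 / 5 = 1, so 5 divides 5  yes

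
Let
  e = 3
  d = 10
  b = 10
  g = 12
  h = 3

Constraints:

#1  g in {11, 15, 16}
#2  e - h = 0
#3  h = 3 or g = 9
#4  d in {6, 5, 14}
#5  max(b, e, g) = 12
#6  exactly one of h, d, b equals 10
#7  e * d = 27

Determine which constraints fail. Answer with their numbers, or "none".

#1 g = 12 is not in {11, 15, 16} — violated.
#2 e - h = 3 - 3 = 0 — OK.
#3 h = 3 = 3 (first disjunct) — OK.
#4 d = 10 is not in {6, 5, 14} — violated.
#5 max(10, 3, 12) = 12 — OK.
#6 h=3, d=10, b=10; 2 of them equal 10, not exactly one — violated.
#7 e * d = 3 * 10 = 30, not 27 — violated.

Constraints 1, 4, 6, 7 are violated.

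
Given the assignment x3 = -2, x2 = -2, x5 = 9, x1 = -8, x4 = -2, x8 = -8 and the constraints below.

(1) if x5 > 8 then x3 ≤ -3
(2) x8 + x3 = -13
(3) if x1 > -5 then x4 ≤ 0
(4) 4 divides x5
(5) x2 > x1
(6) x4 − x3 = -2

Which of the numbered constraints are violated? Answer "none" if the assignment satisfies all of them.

Constraints 1, 2, 4, and 6 do not hold.

(1) x5 = 9 > 8, so we need x3 ≤ -3; but x3 = -2 > -3  ✗
(2) x8 + x3 = -8 + (-2) = -10, not -13  ✗
(3) x1 = -8, not > -5; antecedent false, conditional vacuously true  ✓
(4) 9 = 4×2 + 1, so 4 does not divide 9  ✗
(5) x2 = -2, x1 = -8; -2 > -8  ✓
(6) x4 − x3 = -2 − (-2) = 0, not -2  ✗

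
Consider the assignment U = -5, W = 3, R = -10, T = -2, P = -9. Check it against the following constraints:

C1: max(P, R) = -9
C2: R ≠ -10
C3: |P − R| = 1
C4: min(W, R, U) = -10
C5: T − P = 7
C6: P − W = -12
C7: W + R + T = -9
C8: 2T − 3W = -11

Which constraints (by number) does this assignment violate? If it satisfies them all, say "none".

C1: max(-9, -10) = -9 — satisfied.
C2: R = -10, but -10 is required to differ — violated.
C3: |-9 − (-10)| = 1 — satisfied.
C4: min(3, -10, -5) = -10 — satisfied.
C5: T − P = -2 − (-9) = 7 — satisfied.
C6: P − W = -9 − 3 = -12 — satisfied.
C7: W + R + T = 3 + (-10) + (-2) = -9 — satisfied.
C8: 2T − 3W = 2(-2) − 3(3) = -13, not -11 — violated.

No — constraints 2, 8 are not satisfied.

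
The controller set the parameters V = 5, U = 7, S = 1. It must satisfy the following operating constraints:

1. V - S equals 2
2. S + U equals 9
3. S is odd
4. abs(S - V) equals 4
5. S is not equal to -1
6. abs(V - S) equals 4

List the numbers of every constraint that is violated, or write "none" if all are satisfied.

Constraints 1 and 2 do not hold.

1. V - S = 5 - 1 = 4, not 2 — violated.
2. S + U = 1 + 7 = 8, not 9 — violated.
3. S = 1 is odd — OK.
4. abs(1 - 5) = 4 — OK.
5. S = 1, and 1 ≠ -1 — OK.
6. abs(5 - 1) = 4 — OK.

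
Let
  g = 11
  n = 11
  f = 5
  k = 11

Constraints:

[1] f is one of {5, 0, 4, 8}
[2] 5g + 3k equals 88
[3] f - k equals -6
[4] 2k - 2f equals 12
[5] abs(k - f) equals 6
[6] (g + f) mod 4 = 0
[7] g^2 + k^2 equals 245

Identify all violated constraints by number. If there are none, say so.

[1] f = 5 is in {5, 0, 4, 8}  true
[2] 5g + 3k = 5(11) + 3(11) = 88  true
[3] f - k = 5 - 11 = -6  true
[4] 2k - 2f = 2(11) - 2(5) = 12  true
[5] abs(11 - 5) = 6  true
[6] g + f = 16; 16 mod 4 = 0  true
[7] g^2 + k^2 = 11^2 + 11^2 = 121 + 121 = 242, not 245  false

Constraint 7 does not hold.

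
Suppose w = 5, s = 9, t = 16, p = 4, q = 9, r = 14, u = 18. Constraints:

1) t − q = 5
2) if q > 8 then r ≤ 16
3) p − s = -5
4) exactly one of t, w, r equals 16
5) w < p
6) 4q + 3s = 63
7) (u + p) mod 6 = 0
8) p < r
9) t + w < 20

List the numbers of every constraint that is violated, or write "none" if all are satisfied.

1) t − q = 16 − 9 = 7, not 5  false
2) q = 9 > 8, so we need r ≤ 16; r = 14 ≤ 16  true
3) p − s = 4 − 9 = -5  true
4) t=16, w=5, r=14; 1 of them equals 16  true
5) w = 5, p = 4; 5 ≥ 4 (want <)  false
6) 4q + 3s = 4(9) + 3(9) = 63  true
7) u + p = 22; 22 mod 6 = 4, not 0  false
8) p = 4, r = 14; 4 < 14  true
9) t + w = 16 + 5 = 21; 21 ≥ 20, bound 20 not met  false

Constraints 1, 5, 7, and 9 are violated.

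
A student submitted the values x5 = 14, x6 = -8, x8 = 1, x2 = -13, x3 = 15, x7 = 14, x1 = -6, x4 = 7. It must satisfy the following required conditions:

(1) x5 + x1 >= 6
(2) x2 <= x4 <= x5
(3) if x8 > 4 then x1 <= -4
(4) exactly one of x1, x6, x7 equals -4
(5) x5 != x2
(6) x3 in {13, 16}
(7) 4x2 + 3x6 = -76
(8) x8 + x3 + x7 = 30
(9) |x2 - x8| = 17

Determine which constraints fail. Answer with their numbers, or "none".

(1) x5 + x1 = 14 + (-6) = 8; 8 ≥ 6  ✔
(2) values -13 <= 7 <= 14  ✔
(3) x8 = 1, not > 4; antecedent false, conditional vacuously true  ✔
(4) x1=-6, x6=-8, x7=14; 0 of them equal -4, not exactly one  ✘
(5) x5 = 14, x2 = -13; distinct  ✔
(6) x3 = 15 is not in {13, 16}  ✘
(7) 4x2 + 3x6 = 4(-13) + 3(-8) = -76  ✔
(8) x8 + x3 + x7 = 1 + 15 + 14 = 30  ✔
(9) |-13 - 1| = 14, not 17  ✘

Constraints 4, 6, and 9 do not hold.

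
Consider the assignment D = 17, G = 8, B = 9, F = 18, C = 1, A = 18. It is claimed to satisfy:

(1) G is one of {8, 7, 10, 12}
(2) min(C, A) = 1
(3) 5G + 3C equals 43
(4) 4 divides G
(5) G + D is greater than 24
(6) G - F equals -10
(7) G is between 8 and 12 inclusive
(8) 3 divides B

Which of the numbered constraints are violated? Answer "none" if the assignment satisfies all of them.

(1) G = 8 is in {8, 7, 10, 12} — OK.
(2) min(1, 18) = 1 — OK.
(3) 5G + 3C = 5(8) + 3(1) = 43 — OK.
(4) 8 / 4 = 2, so 4 divides 8 — OK.
(5) G + D = 8 + 17 = 25; 25 > 24 — OK.
(6) G - F = 8 - 18 = -10 — OK.
(7) G = 8 lies in [8, 12] — OK.
(8) 9 / 3 = 3, so 3 divides 9 — OK.

None — every constraint holds.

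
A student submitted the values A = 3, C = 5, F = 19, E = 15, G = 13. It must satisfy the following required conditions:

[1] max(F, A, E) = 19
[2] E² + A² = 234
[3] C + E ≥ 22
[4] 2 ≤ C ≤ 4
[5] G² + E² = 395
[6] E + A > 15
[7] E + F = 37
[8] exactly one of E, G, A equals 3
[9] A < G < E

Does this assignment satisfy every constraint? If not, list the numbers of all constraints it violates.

The assignment fails constraints 3, 4, 5, and 7.

[1] max(19, 3, 15) = 19 — OK.
[2] E² + A² = 15² + 3² = 225 + 9 = 234 — OK.
[3] C + E = 5 + 15 = 20; 20 < 22, bound 22 not met — violated.
[4] C = 5 is outside [2, 4] — violated.
[5] G² + E² = 13² + 15² = 169 + 225 = 394, not 395 — violated.
[6] E + A = 15 + 3 = 18; 18 > 15 — OK.
[7] E + F = 15 + 19 = 34, not 37 — violated.
[8] E=15, G=13, A=3; 1 of them equals 3 — OK.
[9] values 3 < 13 < 15 — OK.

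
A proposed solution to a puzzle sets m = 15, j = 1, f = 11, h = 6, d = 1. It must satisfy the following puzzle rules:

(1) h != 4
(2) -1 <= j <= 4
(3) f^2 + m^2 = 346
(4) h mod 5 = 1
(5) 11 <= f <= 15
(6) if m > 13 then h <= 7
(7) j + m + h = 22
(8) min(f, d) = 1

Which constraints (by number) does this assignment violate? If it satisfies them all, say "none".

The assignment satisfies every constraint.

(1) h = 6, and 6 ≠ 4 — holds.
(2) j = 1 lies in [-1, 4] — holds.
(3) f^2 + m^2 = 11^2 + 15^2 = 121 + 225 = 346 — holds.
(4) 6 mod 5 = 1 — holds.
(5) f = 11 lies in [11, 15] — holds.
(6) m = 15 > 13, so we need h ≤ 7; h = 6 ≤ 7 — holds.
(7) j + m + h = 1 + 15 + 6 = 22 — holds.
(8) min(11, 1) = 1 — holds.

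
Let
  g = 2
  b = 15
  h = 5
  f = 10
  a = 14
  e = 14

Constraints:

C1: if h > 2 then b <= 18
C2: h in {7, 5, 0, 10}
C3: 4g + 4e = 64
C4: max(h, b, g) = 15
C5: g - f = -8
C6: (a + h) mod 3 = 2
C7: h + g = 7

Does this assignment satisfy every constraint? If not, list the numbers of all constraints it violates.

Constraint 6 is violated.

C1: h = 5 > 2, so we need b ≤ 18; b = 15 ≤ 18  ✓
C2: h = 5 is in {7, 5, 0, 10}  ✓
C3: 4g + 4e = 4(2) + 4(14) = 64  ✓
C4: max(5, 15, 2) = 15  ✓
C5: g - f = 2 - 10 = -8  ✓
C6: a + h = 19; 19 mod 3 = 1, not 2  ✗
C7: h + g = 5 + 2 = 7  ✓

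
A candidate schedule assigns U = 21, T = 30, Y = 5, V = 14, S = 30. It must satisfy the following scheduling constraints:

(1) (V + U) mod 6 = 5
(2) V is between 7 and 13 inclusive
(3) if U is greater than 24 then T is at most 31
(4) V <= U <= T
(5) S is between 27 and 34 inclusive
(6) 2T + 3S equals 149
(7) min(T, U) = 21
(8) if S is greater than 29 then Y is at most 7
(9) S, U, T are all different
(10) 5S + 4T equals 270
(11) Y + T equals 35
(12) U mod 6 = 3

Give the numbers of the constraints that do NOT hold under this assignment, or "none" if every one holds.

(1) V + U = 35; 35 mod 6 = 5  yes
(2) V = 14 is outside [7, 13]  no
(3) U = 21, not > 24; antecedent false, conditional vacuously true  yes
(4) values 14 <= 21 <= 30  yes
(5) S = 30 lies in [27, 34]  yes
(6) 2T + 3S = 2(30) + 3(30) = 150, not 149  no
(7) min(30, 21) = 21  yes
(8) S = 30 > 29, so we need Y ≤ 7; Y = 5 ≤ 7  yes
(9) S = T = 30, not all different  no
(10) 5S + 4T = 5(30) + 4(30) = 270  yes
(11) Y + T = 5 + 30 = 35  yes
(12) 21 mod 6 = 3  yes

Constraints 2, 6, 9 do not hold.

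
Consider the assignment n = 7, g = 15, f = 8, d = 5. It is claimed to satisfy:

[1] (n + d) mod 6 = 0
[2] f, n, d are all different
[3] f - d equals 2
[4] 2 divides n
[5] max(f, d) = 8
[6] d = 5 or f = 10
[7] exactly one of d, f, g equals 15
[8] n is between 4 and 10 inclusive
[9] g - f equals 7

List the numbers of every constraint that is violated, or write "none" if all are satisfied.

Violated: 3, 4.

[1] n + d = 12; 12 mod 6 = 0 — satisfied.
[2] values 8, 7, 5 are pairwise distinct — satisfied.
[3] f - d = 8 - 5 = 3, not 2 — violated.
[4] 7 = 2*3 + 1, so 2 does not divide 7 — violated.
[5] max(8, 5) = 8 — satisfied.
[6] d = 5 = 5 (first disjunct) — satisfied.
[7] d=5, f=8, g=15; 1 of them equals 15 — satisfied.
[8] n = 7 lies in [4, 10] — satisfied.
[9] g - f = 15 - 8 = 7 — satisfied.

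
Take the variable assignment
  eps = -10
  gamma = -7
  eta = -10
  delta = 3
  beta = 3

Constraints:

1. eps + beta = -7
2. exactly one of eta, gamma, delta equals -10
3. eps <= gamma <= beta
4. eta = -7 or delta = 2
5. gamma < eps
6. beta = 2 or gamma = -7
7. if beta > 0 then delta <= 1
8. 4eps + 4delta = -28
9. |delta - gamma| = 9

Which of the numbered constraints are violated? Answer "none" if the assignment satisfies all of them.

1. eps + beta = -10 + 3 = -7 — satisfied.
2. eta=-10, gamma=-7, delta=3; 1 of them equals -10 — satisfied.
3. values -10 <= -7 <= 3 — satisfied.
4. eta = -10 ≠ -7 and delta = 3 ≠ 2; both disjuncts false — violated.
5. gamma = -7, eps = -10; -7 ≥ -10 (want <) — violated.
6. beta = 3 ≠ 2, but gamma = -7 = -7 (second disjunct) — satisfied.
7. beta = 3 > 0, so we need delta ≤ 1; but delta = 3 > 1 — violated.
8. 4eps + 4delta = 4(-10) + 4(3) = -28 — satisfied.
9. |3 - (-7)| = 10, not 9 — violated.

No — constraints 4, 5, 7, and 9 are not satisfied.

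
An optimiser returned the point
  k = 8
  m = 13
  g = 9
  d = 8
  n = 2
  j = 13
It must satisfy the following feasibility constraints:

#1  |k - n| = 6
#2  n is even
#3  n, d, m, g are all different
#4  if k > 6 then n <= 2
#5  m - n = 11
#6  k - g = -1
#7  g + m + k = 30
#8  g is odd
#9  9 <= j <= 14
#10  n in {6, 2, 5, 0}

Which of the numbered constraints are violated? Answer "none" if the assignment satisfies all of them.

Yes — all constraints hold.

#1 |8 - 2| = 6 — holds.
#2 n = 2 is even — holds.
#3 values 2, 8, 13, 9 are pairwise distinct — holds.
#4 k = 8 > 6, so we need n ≤ 2; n = 2 ≤ 2 — holds.
#5 m - n = 13 - 2 = 11 — holds.
#6 k - g = 8 - 9 = -1 — holds.
#7 g + m + k = 9 + 13 + 8 = 30 — holds.
#8 g = 9 is odd — holds.
#9 j = 13 lies in [9, 14] — holds.
#10 n = 2 is in {6, 2, 5, 0} — holds.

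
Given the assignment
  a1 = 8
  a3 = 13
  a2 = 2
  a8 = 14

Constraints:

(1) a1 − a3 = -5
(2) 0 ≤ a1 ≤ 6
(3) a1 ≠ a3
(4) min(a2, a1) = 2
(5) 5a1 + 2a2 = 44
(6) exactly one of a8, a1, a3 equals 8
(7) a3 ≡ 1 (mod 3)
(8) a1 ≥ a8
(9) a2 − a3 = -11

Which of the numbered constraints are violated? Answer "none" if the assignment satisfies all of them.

Violated: 2 and 8.

(1) a1 − a3 = 8 − 13 = -5 — satisfied.
(2) a1 = 8 is outside [0, 6] — violated.
(3) a1 = 8, a3 = 13; distinct — satisfied.
(4) min(2, 8) = 2 — satisfied.
(5) 5a1 + 2a2 = 5(8) + 2(2) = 44 — satisfied.
(6) a8=14, a1=8, a3=13; 1 of them equals 8 — satisfied.
(7) 13 mod 3 = 1 — satisfied.
(8) a1 = 8, a8 = 14; 8 < 14 (want ≥) — violated.
(9) a2 − a3 = 2 − 13 = -11 — satisfied.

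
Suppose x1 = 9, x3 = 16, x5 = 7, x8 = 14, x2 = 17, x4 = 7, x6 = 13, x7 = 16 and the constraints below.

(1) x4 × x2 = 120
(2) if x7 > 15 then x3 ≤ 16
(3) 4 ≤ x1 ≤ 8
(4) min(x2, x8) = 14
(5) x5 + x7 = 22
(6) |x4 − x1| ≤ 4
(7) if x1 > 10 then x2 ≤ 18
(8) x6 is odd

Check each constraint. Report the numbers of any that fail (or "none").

(1) x4 × x2 = 7 × 17 = 119, not 120 — does not hold.
(2) x7 = 16 > 15, so we need x3 ≤ 16; x3 = 16 ≤ 16 — holds.
(3) x1 = 9 is outside [4, 8] — does not hold.
(4) min(17, 14) = 14 — holds.
(5) x5 + x7 = 7 + 16 = 23, not 22 — does not hold.
(6) |7 − 9| = 2; 2 ≤ 4 — holds.
(7) x1 = 9, not > 10; antecedent false, conditional vacuously true — holds.
(8) x6 = 13 is odd — holds.

Constraints 1, 3, 5 are violated.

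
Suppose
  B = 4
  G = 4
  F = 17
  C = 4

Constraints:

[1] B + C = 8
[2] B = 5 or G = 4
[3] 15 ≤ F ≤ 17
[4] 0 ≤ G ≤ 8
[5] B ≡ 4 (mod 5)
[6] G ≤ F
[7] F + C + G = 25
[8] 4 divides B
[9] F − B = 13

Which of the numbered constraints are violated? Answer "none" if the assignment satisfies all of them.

No violations.

[1] B + C = 4 + 4 = 8 — satisfied.
[2] B = 4 ≠ 5, but G = 4 = 4 (second disjunct) — satisfied.
[3] F = 17 lies in [15, 17] — satisfied.
[4] G = 4 lies in [0, 8] — satisfied.
[5] 4 mod 5 = 4 — satisfied.
[6] G = 4, F = 17; 4 ≤ 17 — satisfied.
[7] F + C + G = 17 + 4 + 4 = 25 — satisfied.
[8] 4 / 4 = 1, so 4 divides 4 — satisfied.
[9] F − B = 17 − 4 = 13 — satisfied.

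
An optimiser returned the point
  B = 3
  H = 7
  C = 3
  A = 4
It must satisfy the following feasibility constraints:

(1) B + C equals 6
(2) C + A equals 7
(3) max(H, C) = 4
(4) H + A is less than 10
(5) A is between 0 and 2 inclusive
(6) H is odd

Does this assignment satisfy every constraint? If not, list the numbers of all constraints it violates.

(1) B + C = 3 + 3 = 6  ✔
(2) C + A = 3 + 4 = 7  ✔
(3) max(7, 3) = 7, not 4  ✘
(4) H + A = 7 + 4 = 11; 11 ≥ 10, bound 10 not met  ✘
(5) A = 4 is outside [0, 2]  ✘
(6) H = 7 is odd  ✔

Constraints 3, 4, and 5 are violated.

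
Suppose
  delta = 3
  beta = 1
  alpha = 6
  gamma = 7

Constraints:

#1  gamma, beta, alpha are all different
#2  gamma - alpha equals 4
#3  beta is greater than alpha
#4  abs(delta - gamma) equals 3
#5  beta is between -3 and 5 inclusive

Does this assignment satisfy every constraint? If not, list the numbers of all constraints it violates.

The assignment fails constraints 2, 3, 4.

#1 values 7, 1, 6 are pairwise distinct  true
#2 gamma - alpha = 7 - 6 = 1, not 4  false
#3 beta = 1, alpha = 6; 1 ≤ 6 (want >)  false
#4 abs(3 - 7) = 4, not 3  false
#5 beta = 1 lies in [-3, 5]  true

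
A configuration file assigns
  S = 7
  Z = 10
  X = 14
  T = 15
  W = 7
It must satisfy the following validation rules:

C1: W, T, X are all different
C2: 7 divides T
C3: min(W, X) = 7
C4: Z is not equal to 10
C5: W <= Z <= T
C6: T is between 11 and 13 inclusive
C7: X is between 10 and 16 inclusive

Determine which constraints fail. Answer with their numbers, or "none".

Violated: 2, 4, and 6.

C1: values 7, 15, 14 are pairwise distinct — holds.
C2: 15 = 7*2 + 1, so 7 does not divide 15 — fails.
C3: min(7, 14) = 7 — holds.
C4: Z = 10, but 10 is required to differ — fails.
C5: values 7 <= 10 <= 15 — holds.
C6: T = 15 is outside [11, 13] — fails.
C7: X = 14 lies in [10, 16] — holds.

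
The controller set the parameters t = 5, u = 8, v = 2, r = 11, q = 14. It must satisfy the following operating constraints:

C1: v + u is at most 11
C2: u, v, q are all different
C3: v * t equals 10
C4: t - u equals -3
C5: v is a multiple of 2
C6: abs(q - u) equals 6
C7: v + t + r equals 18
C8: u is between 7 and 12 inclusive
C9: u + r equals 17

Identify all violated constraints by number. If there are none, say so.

C1: v + u = 2 + 8 = 10; 10 ≤ 11 — holds.
C2: values 8, 2, 14 are pairwise distinct — holds.
C3: v * t = 2 * 5 = 10 — holds.
C4: t - u = 5 - 8 = -3 — holds.
C5: 2 / 2 = 1, so 2 divides 2 — holds.
C6: abs(14 - 8) = 6 — holds.
C7: v + t + r = 2 + 5 + 11 = 18 — holds.
C8: u = 8 lies in [7, 12] — holds.
C9: u + r = 8 + 11 = 19, not 17 — does not hold.

Violated: 9.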